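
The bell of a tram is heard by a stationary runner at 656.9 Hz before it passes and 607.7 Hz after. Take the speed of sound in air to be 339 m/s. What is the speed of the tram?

f₁/f₂ = (v + v_s)/(v − v_s), so v_s = v · (f₁ − f₂)/(f₁ + f₂).
v_s = 339 × (656.9 − 607.7)/(656.9 + 607.7) = 339 × 49.2/1264.6 ≈ 13.2 m/s.

13.2 m/s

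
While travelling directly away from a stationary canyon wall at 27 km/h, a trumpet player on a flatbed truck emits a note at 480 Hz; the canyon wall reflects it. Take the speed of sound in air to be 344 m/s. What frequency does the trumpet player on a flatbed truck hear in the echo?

27 km/h = 7.5 m/s.
The canyon wall receives the sound from a moving source: f₁ = f₀ · v/(v + v_e) = 480 × 344/351.5 ≈ 470 Hz.
On the return leg the trumpet player on a flatbed truck is a moving observer: f₂ = f₁ · (v − v_e)/v = 470 × 336.5/344 ≈ 460 Hz.
Equivalently f₂ = f₀ · (v − v_e)/(v + v_e).

460 Hz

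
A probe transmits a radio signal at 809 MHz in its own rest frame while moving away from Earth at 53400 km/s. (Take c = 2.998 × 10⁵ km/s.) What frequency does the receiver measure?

675.7 MHz

β = v/c = 53400/299800 = 0.1781.
Relativistic Doppler for frequency: f' = f₀ · √((1 − β)/(1 + β)).
f' = 809 × √(0.8219/1.1781) = 809 × 0.83524 ≈ 675.7 MHz.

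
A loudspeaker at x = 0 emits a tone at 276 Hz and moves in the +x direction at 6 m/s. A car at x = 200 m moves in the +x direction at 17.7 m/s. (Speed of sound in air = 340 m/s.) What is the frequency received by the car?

266 Hz

The observer lies on the +x side, so the source is heading toward the observer and the observer is heading away from the source.
General Doppler shift: f' = f · (v − v_o)/(v − v_s).
f' = 276 × (340 − 17.7)/(340 − 6) = 276 × 322.3/334 ≈ 266 Hz.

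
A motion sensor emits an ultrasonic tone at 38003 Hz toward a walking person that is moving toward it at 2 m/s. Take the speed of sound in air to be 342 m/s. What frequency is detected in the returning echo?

The walking person first receives the wave as a moving observer: f₁ = f₀ · (v + u)/v = 38003 × (342 + 2)/342 ≈ 38225 Hz.
On reflection it acts as a source moving toward the stationary detector: f₂ = f₁ · v/(v − u) = 38225 × 342/340 ≈ 38450 Hz.

38450 Hz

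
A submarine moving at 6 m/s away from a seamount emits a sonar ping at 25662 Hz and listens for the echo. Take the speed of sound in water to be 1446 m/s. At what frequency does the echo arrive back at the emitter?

The seamount receives the sound from a moving source: f₁ = f₀ · v/(v + v_e) = 25662 × 1446/1452 ≈ 25556 Hz.
On the return leg the submarine is a moving observer: f₂ = f₁ · (v − v_e)/v = 25556 × 1440/1446 ≈ 25450 Hz.
Equivalently f₂ = f₀ · (v − v_e)/(v + v_e).

25450 Hz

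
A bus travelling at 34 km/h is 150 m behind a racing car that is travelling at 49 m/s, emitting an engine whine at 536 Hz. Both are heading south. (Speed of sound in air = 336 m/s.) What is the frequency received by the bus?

34 km/h = 9.444 m/s.
The bus is behind, so the racing car is moving away from it while the bus is moving toward the racing car.
With source receding and observer approaching, f' = f · (v + v_o)/(v + v_s).
f' = 536 × (336 + 9.444)/(336 + 49) = 536 × 345.44/385 ≈ 481 Hz.

481 Hz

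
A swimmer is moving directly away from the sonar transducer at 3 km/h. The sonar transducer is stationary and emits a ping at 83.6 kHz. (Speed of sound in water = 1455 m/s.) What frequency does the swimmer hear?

3 km/h = 0.8333 m/s.
Moving observer, stationary source: f' = f · (v − v_o)/v.
f' = 83.6 × (1455 − 0.8333)/1455 = 83.6 × 1454.2/1455 ≈ 83.6 kHz.

83.6 kHz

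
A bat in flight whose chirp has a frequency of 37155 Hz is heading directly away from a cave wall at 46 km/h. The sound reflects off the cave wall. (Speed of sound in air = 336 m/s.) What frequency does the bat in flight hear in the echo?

34433 Hz

46 km/h = 12.78 m/s.
The cave wall receives the sound from a moving source: f₁ = f₀ · v/(v + v_e) = 37155 × 336/348.78 ≈ 35794 Hz.
On the return leg the bat in flight is a moving observer: f₂ = f₁ · (v − v_e)/v = 35794 × 323.22/336 ≈ 34433 Hz.
Equivalently f₂ = f₀ · (v − v_e)/(v + v_e).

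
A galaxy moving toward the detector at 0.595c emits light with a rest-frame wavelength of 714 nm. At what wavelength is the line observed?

Relativistic Doppler for wavelength: λ' = λ₀ · √((1 − β)/(1 + β)).
λ' = 714 × √(0.4050/1.5950) = 714 × 0.50390 ≈ 359.8 nm.

359.8 nm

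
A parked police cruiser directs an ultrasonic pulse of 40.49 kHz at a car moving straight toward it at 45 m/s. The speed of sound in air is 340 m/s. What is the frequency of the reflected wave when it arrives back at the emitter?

52.8 kHz

The car first receives the wave as a moving observer: f₁ = f₀ · (v + u)/v = 40.49 × (340 + 45)/340 ≈ 45.8 kHz.
On reflection it acts as a source moving toward the stationary detector: f₂ = f₁ · v/(v − u) = 45.8 × 340/295 ≈ 52.8 kHz.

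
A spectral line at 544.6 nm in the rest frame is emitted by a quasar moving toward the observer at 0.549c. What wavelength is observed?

Relativistic Doppler for wavelength: λ' = λ₀ · √((1 − β)/(1 + β)).
λ' = 544.6 × √(0.4510/1.5490) = 544.6 × 0.53959 ≈ 293.9 nm.

293.9 nm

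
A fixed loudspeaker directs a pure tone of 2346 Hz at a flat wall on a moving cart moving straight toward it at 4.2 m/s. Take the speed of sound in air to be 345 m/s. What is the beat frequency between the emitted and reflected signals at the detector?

The flat wall on a moving cart first receives the wave as a moving observer: f₁ = f₀ · (v + u)/v = 2346 × (345 + 4.2)/345 ≈ 2374.6 Hz.
On reflection it acts as a source moving toward the stationary detector: f₂ = f₁ · v/(v − u) = 2374.6 × 345/340.8 ≈ 2403.8 Hz.
Beat frequency: |f₂ − f₀| = 2u·f₀/(v − u) = 2 × 4.2 × 2346/340.8 ≈ 57.8 Hz.

57.8 Hz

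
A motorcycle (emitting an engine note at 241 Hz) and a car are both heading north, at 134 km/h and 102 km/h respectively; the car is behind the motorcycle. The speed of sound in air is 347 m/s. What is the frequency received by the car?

134 km/h = 37.22 m/s; 102 km/h = 28.33 m/s.
The car is behind, so the motorcycle is moving away from it while the car is moving toward the motorcycle.
Both move, so f' = f · (v + v_o)/(v + v_s).
f' = 241 × (347 + 28.33)/(347 + 37.22) = 241 × 375.33/384.22 ≈ 235 Hz.

235 Hz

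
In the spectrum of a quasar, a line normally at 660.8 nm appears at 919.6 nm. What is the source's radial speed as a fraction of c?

λ'/λ₀ = 1.3916 > 1 (redshift), so the source is receding.
λ'/λ₀ = √((1 + β)/(1 − β)) for a receding source ⇒ β = (r² − 1)/(r² + 1) with r = λ'/λ₀.
β = (1.9367 − 1)/(1.9367 + 1) ≈ 0.319.

0.319c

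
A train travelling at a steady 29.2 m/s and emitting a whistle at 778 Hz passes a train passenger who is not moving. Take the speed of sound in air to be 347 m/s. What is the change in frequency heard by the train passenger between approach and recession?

132 Hz

Approaching: f₁ = f · v/(v − v_s) = 778 × 347/317.8 ≈ 849 Hz.
Receding: f₂ = f · v/(v + v_s) = 778 × 347/376.2 ≈ 718 Hz.
Drop: f₁ − f₂ = 2f·v·v_s/(v² − v_s²) = 2 × 778 × 347 × 29.2/(347² − 29.2²) ≈ 132 Hz.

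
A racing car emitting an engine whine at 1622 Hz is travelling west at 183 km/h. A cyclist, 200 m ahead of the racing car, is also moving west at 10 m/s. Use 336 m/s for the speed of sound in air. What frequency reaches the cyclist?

1854 Hz

183 km/h = 50.83 m/s.
The cyclist is ahead, so the racing car is moving toward it while the cyclist is moving away from the racing car.
General Doppler shift: f' = f · (v − v_o)/(v − v_s).
f' = 1622 × (336 − 10)/(336 − 50.83) = 1622 × 326/285.17 ≈ 1854 Hz.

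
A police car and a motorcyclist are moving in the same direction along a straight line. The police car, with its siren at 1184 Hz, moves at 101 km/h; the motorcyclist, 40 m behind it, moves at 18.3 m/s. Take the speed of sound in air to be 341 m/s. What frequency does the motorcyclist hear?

1153 Hz

101 km/h = 28.06 m/s.
The motorcyclist is behind, so the police car is moving away from it while the motorcyclist is moving toward the police car.
Both move, so f' = f · (v + v_o)/(v + v_s).
f' = 1184 × (341 + 18.3)/(341 + 28.06) = 1184 × 359.3/369.06 ≈ 1153 Hz.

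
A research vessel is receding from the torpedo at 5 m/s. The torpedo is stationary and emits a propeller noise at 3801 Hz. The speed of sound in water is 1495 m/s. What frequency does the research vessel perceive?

Only the observer moves, away from the source, so f' = f · (v − v_o)/v.
f' = 3801 × (1495 − 5)/1495 = 3801 × 1490/1495 ≈ 3788 Hz.

3788 Hz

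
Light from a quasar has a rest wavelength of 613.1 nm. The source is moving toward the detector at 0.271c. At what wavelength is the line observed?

Relativistic Doppler for wavelength: λ' = λ₀ · √((1 − β)/(1 + β)).
λ' = 613.1 × √(0.7290/1.2710) = 613.1 × 0.75734 ≈ 464.3 nm.

464.3 nm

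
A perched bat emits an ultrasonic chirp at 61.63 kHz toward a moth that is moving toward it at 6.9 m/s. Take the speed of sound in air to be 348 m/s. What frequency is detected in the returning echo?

The moth first receives the wave as a moving observer: f₁ = f₀ · (v + u)/v = 61.63 × (348 + 6.9)/348 ≈ 62.9 kHz.
The reflection then acts as a moving source: f₂ = f₁ · v/(v − u) ≈ 64.1 kHz.
Equivalently f₂ = f₀ · (v + u)/(v − u).

64.1 kHz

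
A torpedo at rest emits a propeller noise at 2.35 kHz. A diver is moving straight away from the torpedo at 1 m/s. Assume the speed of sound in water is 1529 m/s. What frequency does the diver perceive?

2.35 kHz

Moving observer, stationary source: f' = f · (v − v_o)/v.
f' = 2.35 × (1529 − 1)/1529 = 2.35 × 1528/1529 ≈ 2.35 kHz.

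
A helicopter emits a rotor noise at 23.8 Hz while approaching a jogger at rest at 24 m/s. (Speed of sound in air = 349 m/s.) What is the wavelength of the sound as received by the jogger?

13.66 m

Only the source moves, toward the listener, so f' = f · v/(v − v_s).
f' = 23.8 × 349/(349 − 24) ≈ 25.6 Hz.
λ' = v/f' = 349/25.5575 ≈ 13.66 m.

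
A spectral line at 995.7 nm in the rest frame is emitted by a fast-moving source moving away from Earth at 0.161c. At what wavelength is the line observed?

Relativistic Doppler for wavelength: λ' = λ₀ · √((1 + β)/(1 − β)).
λ' = 995.7 × √(1.1610/0.8390) = 995.7 × 1.17635 ≈ 1171.3 nm.

1171.3 nm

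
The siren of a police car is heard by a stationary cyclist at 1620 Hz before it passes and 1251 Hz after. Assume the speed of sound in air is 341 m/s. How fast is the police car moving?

f₁/f₂ = (v + v_s)/(v − v_s), so v_s = v · (f₁ − f₂)/(f₁ + f₂).
v_s = 341 × (1620 − 1251)/(1620 + 1251) = 341 × 369/2871 ≈ 44 m/s.

44 m/s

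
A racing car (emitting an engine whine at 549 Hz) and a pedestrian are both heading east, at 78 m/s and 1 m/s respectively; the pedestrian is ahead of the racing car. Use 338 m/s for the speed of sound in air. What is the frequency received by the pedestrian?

The pedestrian is ahead, so the racing car is moving toward it while the pedestrian is moving away from the racing car.
With source approaching and observer receding, f' = f · (v − v_o)/(v − v_s).
f' = 549 × (338 − 1)/(338 − 78) = 549 × 337/260 ≈ 712 Hz.

712 Hz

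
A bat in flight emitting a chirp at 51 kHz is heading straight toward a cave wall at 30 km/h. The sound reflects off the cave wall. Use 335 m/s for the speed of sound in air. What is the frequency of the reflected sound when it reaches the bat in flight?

53.6 kHz

30 km/h = 8.333 m/s.
The cave wall receives the sound from a moving source: f₁ = f₀ · v/(v − v_e) = 51 × 335/326.67 ≈ 52.3 kHz.
On the return leg the bat in flight is a moving observer: f₂ = f₁ · (v + v_e)/v = 52.3 × 343.33/335 ≈ 53.6 kHz.
Equivalently f₂ = f₀ · (v + v_e)/(v − v_e).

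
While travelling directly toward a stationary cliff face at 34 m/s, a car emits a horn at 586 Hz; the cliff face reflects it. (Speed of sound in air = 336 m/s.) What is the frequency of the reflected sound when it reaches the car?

718 Hz

The cliff face receives the sound from a moving source: f₁ = f₀ · v/(v − v_e) = 586 × 336/302 ≈ 652 Hz.
On the return leg the car is a moving observer: f₂ = f₁ · (v + v_e)/v = 652 × 370/336 ≈ 718 Hz.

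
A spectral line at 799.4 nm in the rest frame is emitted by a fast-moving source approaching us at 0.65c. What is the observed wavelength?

Relativistic Doppler for wavelength: λ' = λ₀ · √((1 − β)/(1 + β)).
λ' = 799.4 × √(0.3500/1.6500) = 799.4 × 0.46057 ≈ 368.2 nm.

368.2 nm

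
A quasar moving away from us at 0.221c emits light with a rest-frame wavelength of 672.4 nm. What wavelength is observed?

Relativistic Doppler for wavelength: λ' = λ₀ · √((1 + β)/(1 − β)).
λ' = 672.4 × √(1.2210/0.7790) = 672.4 × 1.25196 ≈ 841.8 nm.

841.8 nm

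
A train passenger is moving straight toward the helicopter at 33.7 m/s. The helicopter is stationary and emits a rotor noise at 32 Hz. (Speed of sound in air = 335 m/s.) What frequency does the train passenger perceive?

35.2 Hz

Moving observer, stationary source: f' = f · (v + v_o)/v.
f' = 32 × (335 + 33.7)/335 = 32 × 368.7/335 ≈ 35.2 Hz.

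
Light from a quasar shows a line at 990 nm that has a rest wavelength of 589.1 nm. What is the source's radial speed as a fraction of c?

λ'/λ₀ = 1.6805 > 1 (redshift), so the source is receding.
λ'/λ₀ = √((1 + β)/(1 − β)) for a receding source ⇒ β = (r² − 1)/(r² + 1) with r = λ'/λ₀.
β = (2.8242 − 1)/(2.8242 + 1) ≈ 0.477.

0.477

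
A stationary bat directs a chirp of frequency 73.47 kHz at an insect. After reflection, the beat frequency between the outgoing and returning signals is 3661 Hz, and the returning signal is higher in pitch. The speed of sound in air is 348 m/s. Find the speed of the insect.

Double Doppler shift off a moving reflector: f₂ = f₀ · (v + u)/(v − u) (u > 0 toward emitter).
Returning signal is higher, so f₂ = f₀ + Δf = 73470 + 3661 = 77131 Hz.
Rearranging, u = v · (f₂ − f₀)/(f₂ + f₀) = 348 × 3661/150601 ≈ 8.5 m/s.
So the insect is moving at 8.5 m/s toward the emitter.

8.5 m/s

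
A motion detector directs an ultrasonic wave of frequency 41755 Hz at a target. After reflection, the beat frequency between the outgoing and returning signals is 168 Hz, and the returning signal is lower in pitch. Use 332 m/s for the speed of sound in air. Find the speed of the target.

Double Doppler shift off a moving reflector: f₂ = f₀ · (v + u)/(v − u) (u > 0 toward emitter).
Returning signal is lower, so f₂ = f₀ − Δf = 41755 − 168 = 41587 Hz.
Rearranging, u = v · (f₂ − f₀)/(f₂ + f₀) = 332 × -168/83342 ≈ -0.67 m/s.
So the target is moving at 0.67 m/s away from the emitter.

0.67 m/s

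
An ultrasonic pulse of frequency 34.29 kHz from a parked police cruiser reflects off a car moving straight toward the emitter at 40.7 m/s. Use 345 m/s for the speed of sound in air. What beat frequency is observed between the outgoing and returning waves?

9173 Hz

At the car (a moving observer), f₁ = f₀ · (v + u)/v = 34.29 × 385.7/345 ≈ 38.34 kHz.
The reflection then acts as a moving source: f₂ = f₁ · v/(v − u) ≈ 43.46 kHz.
Equivalently f₂ = f₀ · (v + u)/(v − u).
Beat frequency (with f₀ = 34290 Hz): |f₂ − f₀| = 2u·f₀/(v − u) = 2 × 40.7 × 34290/304.3 ≈ 9173 Hz.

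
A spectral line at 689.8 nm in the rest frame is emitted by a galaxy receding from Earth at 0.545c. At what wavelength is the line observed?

Relativistic Doppler for wavelength: λ' = λ₀ · √((1 + β)/(1 − β)).
λ' = 689.8 × √(1.5450/0.4550) = 689.8 × 1.84272 ≈ 1271.1 nm.

1271.1 nm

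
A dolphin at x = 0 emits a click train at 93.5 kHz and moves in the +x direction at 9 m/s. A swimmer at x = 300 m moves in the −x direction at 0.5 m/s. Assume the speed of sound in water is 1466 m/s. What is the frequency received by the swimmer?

The observer lies on the +x side, so the source is heading toward the observer and the observer is heading toward the source.
With source approaching and observer approaching, f' = f · (v + v_o)/(v − v_s).
f' = 93.5 × (1466 + 0.5)/(1466 − 9) = 93.5 × 1466.5/1457 ≈ 94.1 kHz.

94.1 kHz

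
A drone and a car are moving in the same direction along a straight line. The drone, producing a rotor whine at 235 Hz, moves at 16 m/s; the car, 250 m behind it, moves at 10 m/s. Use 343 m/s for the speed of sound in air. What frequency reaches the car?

The car is behind, so the drone is moving away from it while the car is moving toward the drone.
General Doppler shift: f' = f · (v + v_o)/(v + v_s).
f' = 235 × (343 + 10)/(343 + 16) = 235 × 353/359 ≈ 231 Hz.

231 Hz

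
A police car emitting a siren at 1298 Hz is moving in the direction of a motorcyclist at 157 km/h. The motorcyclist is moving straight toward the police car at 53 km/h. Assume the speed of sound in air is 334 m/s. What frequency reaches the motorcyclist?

157 km/h = 43.61 m/s; 53 km/h = 14.72 m/s.
General Doppler shift: f' = f · (v + v_o)/(v − v_s).
f' = 1298 × (334 + 14.72)/(334 − 43.61) = 1298 × 348.72/290.39 ≈ 1559 Hz.

1559 Hz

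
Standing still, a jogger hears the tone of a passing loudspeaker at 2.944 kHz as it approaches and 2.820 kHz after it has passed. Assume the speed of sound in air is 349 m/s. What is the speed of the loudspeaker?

7.5 m/s

f₁/f₂ = (v + v_s)/(v − v_s), so v_s = v · (f₁ − f₂)/(f₁ + f₂).
v_s = 349 × (2.944 − 2.820)/(2.944 + 2.820) = 349 × 0.124/5.764 ≈ 7.5 m/s.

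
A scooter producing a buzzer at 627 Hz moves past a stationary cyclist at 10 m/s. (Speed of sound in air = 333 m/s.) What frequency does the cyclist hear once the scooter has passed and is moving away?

Receding: f₂ = f · v/(v + v_s) = 627 × 333/343 ≈ 609 Hz.

609 Hz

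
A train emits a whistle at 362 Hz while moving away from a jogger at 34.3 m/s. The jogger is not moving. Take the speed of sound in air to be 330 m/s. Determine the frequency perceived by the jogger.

328 Hz

Only the source moves, away from the listener, so f' = f · v/(v + v_s).
f' = 362 × 330/(330 + 34.3) = 362 × 330/364.3 ≈ 328 Hz.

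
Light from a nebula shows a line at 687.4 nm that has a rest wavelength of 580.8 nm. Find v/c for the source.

λ'/λ₀ = 1.1835 > 1 (redshift), so the source is receding.
λ'/λ₀ = √((1 + β)/(1 − β)) for a receding source ⇒ β = (r² − 1)/(r² + 1) with r = λ'/λ₀.
β = (1.4008 − 1)/(1.4008 + 1) ≈ 0.167.

0.167c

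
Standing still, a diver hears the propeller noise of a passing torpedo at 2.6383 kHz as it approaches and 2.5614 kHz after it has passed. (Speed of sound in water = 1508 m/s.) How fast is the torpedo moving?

f₁/f₂ = (v + v_s)/(v − v_s), so v_s = v · (f₁ − f₂)/(f₁ + f₂).
v_s = 1508 × (2.6383 − 2.5614)/(2.6383 + 2.5614) = 1508 × 0.0769/5.1997 ≈ 22.3 m/s.

22.3 m/s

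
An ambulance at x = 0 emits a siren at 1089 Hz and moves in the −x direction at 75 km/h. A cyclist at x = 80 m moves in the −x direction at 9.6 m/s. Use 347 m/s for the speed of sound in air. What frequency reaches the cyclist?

1056 Hz

75 km/h = 20.83 m/s.
The observer lies on the +x side, so the source is heading away from the observer and the observer is heading toward the source.
Both move, so f' = f · (v + v_o)/(v + v_s).
f' = 1089 × (347 + 9.6)/(347 + 20.83) = 1089 × 356.6/367.83 ≈ 1056 Hz.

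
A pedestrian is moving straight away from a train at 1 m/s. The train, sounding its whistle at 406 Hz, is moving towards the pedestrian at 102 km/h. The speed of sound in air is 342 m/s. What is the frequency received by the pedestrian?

441 Hz

102 km/h = 28.33 m/s.
General Doppler shift: f' = f · (v − v_o)/(v − v_s).
f' = 406 × (342 − 1)/(342 − 28.33) = 406 × 341/313.67 ≈ 441 Hz.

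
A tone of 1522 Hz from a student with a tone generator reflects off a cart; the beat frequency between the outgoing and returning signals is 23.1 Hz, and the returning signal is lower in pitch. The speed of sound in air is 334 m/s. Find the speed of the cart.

2.55 m/s

Double Doppler shift off a moving reflector: f₂ = f₀ · (v + u)/(v − u) (u > 0 toward emitter).
Returning signal is lower, so f₂ = f₀ − Δf = 1522 − 23.1 = 1498.9 Hz.
Rearranging, u = v · (f₂ − f₀)/(f₂ + f₀) = 334 × -23.1/3020.9 ≈ -2.55 m/s.
So the cart is moving at 2.55 m/s away from the emitter.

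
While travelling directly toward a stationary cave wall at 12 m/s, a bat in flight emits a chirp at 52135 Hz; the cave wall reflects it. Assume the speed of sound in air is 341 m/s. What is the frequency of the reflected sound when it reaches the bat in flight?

55938 Hz

The cave wall receives the sound from a moving source: f₁ = f₀ · v/(v − v_e) = 52135 × 341/329 ≈ 54037 Hz.
On the return leg the bat in flight is a moving observer: f₂ = f₁ · (v + v_e)/v = 54037 × 353/341 ≈ 55938 Hz.
Equivalently f₂ = f₀ · (v + v_e)/(v − v_e).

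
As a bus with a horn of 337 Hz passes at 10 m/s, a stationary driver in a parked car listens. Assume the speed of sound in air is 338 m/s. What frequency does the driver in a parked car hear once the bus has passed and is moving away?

327 Hz

Receding: f₂ = f · v/(v + v_s) = 337 × 338/348 ≈ 327 Hz.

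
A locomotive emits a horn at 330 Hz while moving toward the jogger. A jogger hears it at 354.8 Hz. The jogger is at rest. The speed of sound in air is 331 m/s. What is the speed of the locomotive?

23.1 m/s

f' = f · v/(v − v_s) ⇒ v_s = v · |1 − f/f'|.
v_s = 331 × |1 − 330/354.8| = 331 × 0.0699 ≈ 23.1 m/s.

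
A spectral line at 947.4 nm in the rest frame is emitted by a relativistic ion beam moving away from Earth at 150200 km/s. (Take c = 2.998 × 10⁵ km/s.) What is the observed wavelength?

1643.1 nm

β = v/c = 150200/299800 = 0.5010.
Relativistic Doppler for wavelength: λ' = λ₀ · √((1 + β)/(1 − β)).
λ' = 947.4 × √(1.5010/0.4990) = 947.4 × 1.73436 ≈ 1643.1 nm.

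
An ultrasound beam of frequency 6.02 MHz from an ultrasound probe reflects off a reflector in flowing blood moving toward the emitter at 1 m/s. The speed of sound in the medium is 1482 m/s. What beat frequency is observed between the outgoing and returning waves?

8130 Hz

At the reflector in flowing blood (a moving observer), f₁ = f₀ · (v + u)/v = 6.02 × 1483/1482 ≈ 6.02406 MHz.
The reflection then acts as a moving source: f₂ = f₁ · v/(v − u) ≈ 6.02813 MHz.
Beat frequency (with f₀ = 6020000 Hz): |f₂ − f₀| = 2u·f₀/(v − u) = 2 × 1 × 6020000/1481 ≈ 8130 Hz.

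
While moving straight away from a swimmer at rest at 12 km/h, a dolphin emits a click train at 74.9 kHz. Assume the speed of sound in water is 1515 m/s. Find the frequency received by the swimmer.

74.7 kHz

12 km/h = 3.333 m/s.
Moving source, stationary observer: f' = f · v/(v + v_s) since the source is receding.
f' = 74.9 × 1515/(1515 + 3.333) = 74.9 × 1515/1518 ≈ 74.7 kHz.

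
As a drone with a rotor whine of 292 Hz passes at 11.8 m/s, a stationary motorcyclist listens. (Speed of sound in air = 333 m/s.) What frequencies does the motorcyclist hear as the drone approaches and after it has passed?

303 Hz approaching; 282 Hz receding

Approaching: f₁ = f · v/(v − v_s) = 292 × 333/321.2 ≈ 303 Hz.
Receding: f₂ = f · v/(v + v_s) = 292 × 333/344.8 ≈ 282 Hz.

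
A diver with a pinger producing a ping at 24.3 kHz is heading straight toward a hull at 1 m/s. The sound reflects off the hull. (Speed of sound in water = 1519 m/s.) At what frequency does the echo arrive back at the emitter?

24.3 kHz

The hull receives the sound from a moving source: f₁ = f₀ · v/(v − v_e) = 24.3 × 1519/1518 ≈ 24.3 kHz.
On the return leg the diver with a pinger is a moving observer: f₂ = f₁ · (v + v_e)/v = 24.3 × 1520/1519 ≈ 24.3 kHz.
Equivalently f₂ = f₀ · (v + v_e)/(v − v_e).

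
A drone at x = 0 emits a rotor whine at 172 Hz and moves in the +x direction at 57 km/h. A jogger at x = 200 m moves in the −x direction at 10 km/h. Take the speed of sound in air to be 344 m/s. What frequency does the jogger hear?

182 Hz

57 km/h = 15.83 m/s; 10 km/h = 2.778 m/s.
The observer lies on the +x side, so the source is heading toward the observer and the observer is heading toward the source.
General Doppler shift: f' = f · (v + v_o)/(v − v_s).
f' = 172 × (344 + 2.778)/(344 − 15.83) = 172 × 346.78/328.17 ≈ 182 Hz.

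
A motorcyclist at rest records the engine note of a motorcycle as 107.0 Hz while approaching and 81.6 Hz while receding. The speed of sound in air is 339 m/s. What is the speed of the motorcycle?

f₁/f₂ = (v + v_s)/(v − v_s), so v_s = v · (f₁ − f₂)/(f₁ + f₂).
v_s = 339 × (107.0 − 81.6)/(107.0 + 81.6) = 339 × 25.4/188.6 ≈ 46 m/s.

46 m/s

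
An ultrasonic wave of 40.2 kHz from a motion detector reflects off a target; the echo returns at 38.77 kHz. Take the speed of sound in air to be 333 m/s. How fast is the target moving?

Double Doppler shift off a moving reflector: f₂ = f₀ · (v + u)/(v − u) (u > 0 toward emitter).
Rearranging, u = v · (f₂ − f₀)/(f₂ + f₀) = 333 × -1.43/78.97 ≈ -6.0 m/s.
So the target is moving at 6.0 m/s away from the emitter.

6.0 m/s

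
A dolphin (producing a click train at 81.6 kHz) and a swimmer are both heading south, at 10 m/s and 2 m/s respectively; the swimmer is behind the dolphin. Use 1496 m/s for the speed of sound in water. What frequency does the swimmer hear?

The swimmer is behind, so the dolphin is moving away from it while the swimmer is moving toward the dolphin.
General Doppler shift: f' = f · (v + v_o)/(v + v_s).
f' = 81.6 × (1496 + 2)/(1496 + 10) = 81.6 × 1498/1506 ≈ 81.2 kHz.

81.2 kHz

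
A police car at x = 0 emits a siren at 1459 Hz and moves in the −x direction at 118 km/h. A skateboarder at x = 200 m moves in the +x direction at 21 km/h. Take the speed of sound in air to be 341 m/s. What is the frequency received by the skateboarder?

118 km/h = 32.78 m/s; 21 km/h = 5.833 m/s.
The observer lies on the +x side, so the source is heading away from the observer and the observer is heading away from the source.
General Doppler shift: f' = f · (v − v_o)/(v + v_s).
f' = 1459 × (341 − 5.833)/(341 + 32.78) = 1459 × 335.17/373.78 ≈ 1308 Hz.

1308 Hz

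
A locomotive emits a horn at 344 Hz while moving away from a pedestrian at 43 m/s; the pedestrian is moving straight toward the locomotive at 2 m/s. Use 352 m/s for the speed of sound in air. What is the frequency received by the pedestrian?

308 Hz

Both move, so f' = f · (v + v_o)/(v + v_s).
f' = 344 × (352 + 2)/(352 + 43) = 344 × 354/395 ≈ 308 Hz.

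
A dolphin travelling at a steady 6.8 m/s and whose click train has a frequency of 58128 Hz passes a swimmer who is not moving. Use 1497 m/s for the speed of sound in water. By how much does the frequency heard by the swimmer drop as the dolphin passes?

528 Hz

Approaching: f₁ = f · v/(v − v_s) = 58128 × 1497/1490.2 ≈ 58393 Hz.
Receding: f₂ = f · v/(v + v_s) = 58128 × 1497/1503.8 ≈ 57865 Hz.
Drop: f₁ − f₂ = 2f·v·v_s/(v² − v_s²) = 2 × 58128 × 1497 × 6.8/(1497² − 6.8²) ≈ 528 Hz.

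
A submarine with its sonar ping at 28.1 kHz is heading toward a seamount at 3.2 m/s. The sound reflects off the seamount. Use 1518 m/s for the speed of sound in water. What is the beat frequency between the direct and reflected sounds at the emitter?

The seamount receives the sound from a moving source: f₁ = f₀ · v/(v − v_e) = 28.1 × 1518/1514.8 ≈ 28.1594 kHz.
On the return leg the submarine is a moving observer: f₂ = f₁ · (v + v_e)/v = 28.1594 × 1521.2/1518 ≈ 28.2187 kHz.
Beat against the emitted tone (with f₀ = 28100 Hz): |f₂ − f₀| = 2v_e·f₀/(v − v_e) = 2 × 3.2 × 28100/1514.8 ≈ 119 Hz.

119 Hz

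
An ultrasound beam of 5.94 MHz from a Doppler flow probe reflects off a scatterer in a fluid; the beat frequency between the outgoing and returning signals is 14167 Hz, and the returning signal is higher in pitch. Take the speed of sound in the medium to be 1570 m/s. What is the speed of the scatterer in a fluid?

1.87 m/s

Double Doppler shift off a moving reflector: f₂ = f₀ · (v + u)/(v − u) (u > 0 toward emitter).
Returning signal is higher, so f₂ = f₀ + Δf = 5940000 + 14167 = 5954167 Hz.
Rearranging, u = v · (f₂ − f₀)/(f₂ + f₀) = 1570 × 14167/11894167 ≈ 1.87 m/s.
So the scatterer in a fluid is moving at 1.87 m/s toward the emitter.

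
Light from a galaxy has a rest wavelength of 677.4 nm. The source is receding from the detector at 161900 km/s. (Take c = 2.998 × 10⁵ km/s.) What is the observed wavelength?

β = v/c = 161900/299800 = 0.5400.
Relativistic Doppler for wavelength: λ' = λ₀ · √((1 + β)/(1 − β)).
λ' = 677.4 × √(1.5400/0.4600) = 677.4 × 1.82978 ≈ 1239.5 nm.

1239.5 nm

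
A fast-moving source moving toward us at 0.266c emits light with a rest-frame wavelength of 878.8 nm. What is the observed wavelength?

669.1 nm

Relativistic Doppler for wavelength: λ' = λ₀ · √((1 − β)/(1 + β)).
λ' = 878.8 × √(0.7340/1.2660) = 878.8 × 0.76143 ≈ 669.1 nm.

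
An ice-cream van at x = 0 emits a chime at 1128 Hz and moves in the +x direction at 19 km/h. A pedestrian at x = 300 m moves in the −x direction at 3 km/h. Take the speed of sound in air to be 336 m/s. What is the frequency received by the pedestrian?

19 km/h = 5.278 m/s; 3 km/h = 0.8333 m/s.
The observer lies on the +x side, so the source is heading toward the observer and the observer is heading toward the source.
Both move, so f' = f · (v + v_o)/(v − v_s).
f' = 1128 × (336 + 0.8333)/(336 − 5.278) = 1128 × 336.83/330.72 ≈ 1149 Hz.

1149 Hz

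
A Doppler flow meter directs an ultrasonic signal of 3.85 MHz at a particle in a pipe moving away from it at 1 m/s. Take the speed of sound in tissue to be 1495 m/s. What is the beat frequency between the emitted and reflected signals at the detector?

At the particle in a pipe (a moving observer), f₁ = f₀ · (v − u)/v = 3.85 × 1494/1495 ≈ 3.84742 MHz.
On reflection it acts as a source moving away from the stationary detector: f₂ = f₁ · v/(v + u) = 3.84742 × 1495/1496 ≈ 3.84485 MHz.
Equivalently f₂ = f₀ · (v − u)/(v + u).
Beat frequency (with f₀ = 3850000 Hz): |f₂ − f₀| = 2u·f₀/(v + u) = 2 × 1 × 3850000/1496 ≈ 5147 Hz.

5147 Hz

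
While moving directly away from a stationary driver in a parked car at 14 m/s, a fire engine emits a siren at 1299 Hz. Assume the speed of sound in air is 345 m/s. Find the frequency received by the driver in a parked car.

With the source moving away from a stationary observer, f' = f · v/(v + v_s).
f' = 1299 × 345/(345 + 14) = 1299 × 345/359 ≈ 1248 Hz.

1248 Hz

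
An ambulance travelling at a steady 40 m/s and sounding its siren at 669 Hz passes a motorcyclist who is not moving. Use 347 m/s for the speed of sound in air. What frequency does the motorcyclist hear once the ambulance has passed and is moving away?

Receding: f₂ = f · v/(v + v_s) = 669 × 347/387 ≈ 600 Hz.

600 Hz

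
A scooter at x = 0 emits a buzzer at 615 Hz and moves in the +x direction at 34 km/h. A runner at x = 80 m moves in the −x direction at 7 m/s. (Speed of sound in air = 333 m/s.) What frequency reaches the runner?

34 km/h = 9.444 m/s.
The observer lies on the +x side, so the source is heading toward the observer and the observer is heading toward the source.
General Doppler shift: f' = f · (v + v_o)/(v − v_s).
f' = 615 × (333 + 7)/(333 − 9.444) = 615 × 340/323.56 ≈ 646 Hz.

646 Hz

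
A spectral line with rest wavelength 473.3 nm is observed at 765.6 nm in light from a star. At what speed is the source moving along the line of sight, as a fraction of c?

0.447c

λ'/λ₀ = 1.6176 > 1 (redshift), so the source is receding.
λ'/λ₀ = √((1 + β)/(1 − β)) for a receding source ⇒ β = (r² − 1)/(r² + 1) with r = λ'/λ₀.
β = (2.6166 − 1)/(2.6166 + 1) ≈ 0.447.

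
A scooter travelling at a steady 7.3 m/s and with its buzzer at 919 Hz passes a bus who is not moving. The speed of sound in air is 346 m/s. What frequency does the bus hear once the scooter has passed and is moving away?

900 Hz

Receding: f₂ = f · v/(v + v_s) = 919 × 346/353.3 ≈ 900 Hz.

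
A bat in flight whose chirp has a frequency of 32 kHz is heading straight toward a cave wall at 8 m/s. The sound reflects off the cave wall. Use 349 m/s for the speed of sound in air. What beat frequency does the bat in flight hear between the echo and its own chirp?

1501 Hz

The cave wall receives the sound from a moving source: f₁ = f₀ · v/(v − v_e) = 32 × 349/341 ≈ 32.751 kHz.
On the return leg the bat in flight is a moving observer: f₂ = f₁ · (v + v_e)/v = 32.751 × 357/349 ≈ 33.501 kHz.
Equivalently f₂ = f₀ · (v + v_e)/(v − v_e).
Beat against the emitted tone (with f₀ = 32000 Hz): |f₂ − f₀| = 2v_e·f₀/(v − v_e) = 2 × 8 × 32000/341 ≈ 1501 Hz.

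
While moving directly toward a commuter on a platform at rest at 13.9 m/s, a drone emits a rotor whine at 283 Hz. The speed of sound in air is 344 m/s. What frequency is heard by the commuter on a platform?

295 Hz

With the source moving toward a stationary observer, f' = f · v/(v − v_s).
f' = 283 × 344/(344 − 13.9) = 283 × 344/330.1 ≈ 295 Hz.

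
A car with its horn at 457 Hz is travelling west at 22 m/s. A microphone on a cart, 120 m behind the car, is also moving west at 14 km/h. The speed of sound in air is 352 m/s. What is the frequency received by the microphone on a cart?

435 Hz

14 km/h = 3.889 m/s.
The microphone on a cart is behind, so the car is moving away from it while the microphone on a cart is moving toward the car.
General Doppler shift: f' = f · (v + v_o)/(v + v_s).
f' = 457 × (352 + 3.889)/(352 + 22) = 457 × 355.89/374 ≈ 435 Hz.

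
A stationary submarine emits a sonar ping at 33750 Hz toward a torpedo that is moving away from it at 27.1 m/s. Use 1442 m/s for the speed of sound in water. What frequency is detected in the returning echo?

32505 Hz

The torpedo first receives the wave as a moving observer: f₁ = f₀ · (v − u)/v = 33750 × (1442 − 27.1)/1442 ≈ 33116 Hz.
The reflection then acts as a moving source: f₂ = f₁ · v/(v + u) ≈ 32505 Hz.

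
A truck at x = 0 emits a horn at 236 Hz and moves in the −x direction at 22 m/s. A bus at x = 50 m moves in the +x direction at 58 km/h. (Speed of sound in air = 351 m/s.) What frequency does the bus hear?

212 Hz

58 km/h = 16.11 m/s.
The observer lies on the +x side, so the source is heading away from the observer and the observer is heading away from the source.
General Doppler shift: f' = f · (v − v_o)/(v + v_s).
f' = 236 × (351 − 16.11)/(351 + 22) = 236 × 334.89/373 ≈ 212 Hz.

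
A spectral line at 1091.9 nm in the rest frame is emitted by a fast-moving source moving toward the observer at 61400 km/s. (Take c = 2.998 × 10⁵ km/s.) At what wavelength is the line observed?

887.1 nm

β = v/c = 61400/299800 = 0.2048.
Relativistic Doppler for wavelength: λ' = λ₀ · √((1 − β)/(1 + β)).
λ' = 1091.9 × √(0.7952/1.2048) = 1091.9 × 0.81242 ≈ 887.1 nm.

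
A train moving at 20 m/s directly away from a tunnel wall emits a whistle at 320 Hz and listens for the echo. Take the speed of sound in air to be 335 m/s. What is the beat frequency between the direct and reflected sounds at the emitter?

36.1 Hz

The tunnel wall receives the sound from a moving source: f₁ = f₀ · v/(v + v_e) = 320 × 335/355 ≈ 302.0 Hz.
On the return leg the train is a moving observer: f₂ = f₁ · (v − v_e)/v = 302.0 × 315/335 ≈ 283.9 Hz.
Equivalently f₂ = f₀ · (v − v_e)/(v + v_e).
Beat against the emitted tone: |f₂ − f₀| = 2v_e·f₀/(v + v_e) = 2 × 20 × 320/355 ≈ 36.1 Hz.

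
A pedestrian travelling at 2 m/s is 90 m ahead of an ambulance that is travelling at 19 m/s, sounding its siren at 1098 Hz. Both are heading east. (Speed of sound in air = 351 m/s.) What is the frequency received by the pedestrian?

1154 Hz

The pedestrian is ahead, so the ambulance is moving toward it while the pedestrian is moving away from the ambulance.
With source approaching and observer receding, f' = f · (v − v_o)/(v − v_s).
f' = 1098 × (351 − 2)/(351 − 19) = 1098 × 349/332 ≈ 1154 Hz.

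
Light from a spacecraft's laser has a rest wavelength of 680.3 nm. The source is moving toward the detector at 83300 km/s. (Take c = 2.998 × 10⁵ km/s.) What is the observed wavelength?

β = v/c = 83300/299800 = 0.2779.
Relativistic Doppler for wavelength: λ' = λ₀ · √((1 − β)/(1 + β)).
λ' = 680.3 × √(0.7221/1.2779) = 680.3 × 0.75175 ≈ 511.4 nm.

511.4 nm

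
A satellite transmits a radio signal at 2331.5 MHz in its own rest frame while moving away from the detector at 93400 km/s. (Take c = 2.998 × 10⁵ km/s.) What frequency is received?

β = v/c = 93400/299800 = 0.3115.
Relativistic Doppler for frequency: f' = f₀ · √((1 − β)/(1 + β)).
f' = 2331.5 × √(0.6885/1.3115) = 2331.5 × 0.72452 ≈ 1689.2 MHz.

1689.2 MHz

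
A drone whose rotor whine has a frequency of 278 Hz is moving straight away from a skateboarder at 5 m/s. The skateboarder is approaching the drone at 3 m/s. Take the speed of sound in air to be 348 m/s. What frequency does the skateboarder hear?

276 Hz

With source receding and observer approaching, f' = f · (v + v_o)/(v + v_s).
f' = 278 × (348 + 3)/(348 + 5) = 278 × 351/353 ≈ 276 Hz.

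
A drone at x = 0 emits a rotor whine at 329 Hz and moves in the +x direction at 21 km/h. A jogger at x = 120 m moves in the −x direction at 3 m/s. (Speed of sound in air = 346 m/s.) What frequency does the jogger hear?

338 Hz

21 km/h = 5.833 m/s.
The observer lies on the +x side, so the source is heading toward the observer and the observer is heading toward the source.
Both move, so f' = f · (v + v_o)/(v − v_s).
f' = 329 × (346 + 3)/(346 − 5.833) = 329 × 349/340.17 ≈ 338 Hz.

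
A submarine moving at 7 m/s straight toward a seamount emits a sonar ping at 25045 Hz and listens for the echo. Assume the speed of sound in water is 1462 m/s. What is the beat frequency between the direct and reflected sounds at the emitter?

241 Hz

The seamount receives the sound from a moving source: f₁ = f₀ · v/(v − v_e) = 25045 × 1462/1455 ≈ 25165 Hz.
On the return leg the submarine is a moving observer: f₂ = f₁ · (v + v_e)/v = 25165 × 1469/1462 ≈ 25286 Hz.
Equivalently f₂ = f₀ · (v + v_e)/(v − v_e).
Beat against the emitted tone: |f₂ − f₀| = 2v_e·f₀/(v − v_e) = 2 × 7 × 25045/1455 ≈ 241 Hz.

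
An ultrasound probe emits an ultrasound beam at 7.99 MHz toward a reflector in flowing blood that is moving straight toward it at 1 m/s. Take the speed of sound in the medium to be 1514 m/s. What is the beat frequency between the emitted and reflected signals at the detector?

10562 Hz

At the reflector in flowing blood (a moving observer), f₁ = f₀ · (v + u)/v = 7.99 × 1515/1514 ≈ 7.99528 MHz.
On reflection it acts as a source moving toward the stationary detector: f₂ = f₁ · v/(v − u) = 7.99528 × 1514/1513 ≈ 8.00056 MHz.
Beat frequency (with f₀ = 7990000 Hz): |f₂ − f₀| = 2u·f₀/(v − u) = 2 × 1 × 7990000/1513 ≈ 10562 Hz.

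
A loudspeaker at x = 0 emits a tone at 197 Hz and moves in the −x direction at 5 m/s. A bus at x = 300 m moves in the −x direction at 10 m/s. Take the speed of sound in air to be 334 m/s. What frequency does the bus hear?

200 Hz

The observer lies on the +x side, so the source is heading away from the observer and the observer is heading toward the source.
With source receding and observer approaching, f' = f · (v + v_o)/(v + v_s).
f' = 197 × (334 + 10)/(334 + 5) = 197 × 344/339 ≈ 200 Hz.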